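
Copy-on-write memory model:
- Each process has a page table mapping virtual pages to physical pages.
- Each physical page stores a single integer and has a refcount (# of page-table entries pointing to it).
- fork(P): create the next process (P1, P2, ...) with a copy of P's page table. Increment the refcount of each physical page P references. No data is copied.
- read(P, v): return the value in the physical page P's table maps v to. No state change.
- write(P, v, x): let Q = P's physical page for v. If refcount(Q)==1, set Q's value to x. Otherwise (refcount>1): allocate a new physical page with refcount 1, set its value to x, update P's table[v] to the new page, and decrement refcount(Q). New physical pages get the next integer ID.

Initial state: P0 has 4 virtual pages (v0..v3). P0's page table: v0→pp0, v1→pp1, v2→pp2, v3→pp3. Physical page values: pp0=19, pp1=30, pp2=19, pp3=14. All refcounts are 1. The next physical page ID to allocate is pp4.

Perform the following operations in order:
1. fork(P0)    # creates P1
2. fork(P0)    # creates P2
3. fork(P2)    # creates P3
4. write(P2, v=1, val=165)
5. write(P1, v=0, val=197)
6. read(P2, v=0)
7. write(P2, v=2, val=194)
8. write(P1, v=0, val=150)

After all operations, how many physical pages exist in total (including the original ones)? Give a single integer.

Op 1: fork(P0) -> P1. 4 ppages; refcounts: pp0:2 pp1:2 pp2:2 pp3:2
Op 2: fork(P0) -> P2. 4 ppages; refcounts: pp0:3 pp1:3 pp2:3 pp3:3
Op 3: fork(P2) -> P3. 4 ppages; refcounts: pp0:4 pp1:4 pp2:4 pp3:4
Op 4: write(P2, v1, 165). refcount(pp1)=4>1 -> COPY to pp4. 5 ppages; refcounts: pp0:4 pp1:3 pp2:4 pp3:4 pp4:1
Op 5: write(P1, v0, 197). refcount(pp0)=4>1 -> COPY to pp5. 6 ppages; refcounts: pp0:3 pp1:3 pp2:4 pp3:4 pp4:1 pp5:1
Op 6: read(P2, v0) -> 19. No state change.
Op 7: write(P2, v2, 194). refcount(pp2)=4>1 -> COPY to pp6. 7 ppages; refcounts: pp0:3 pp1:3 pp2:3 pp3:4 pp4:1 pp5:1 pp6:1
Op 8: write(P1, v0, 150). refcount(pp5)=1 -> write in place. 7 ppages; refcounts: pp0:3 pp1:3 pp2:3 pp3:4 pp4:1 pp5:1 pp6:1

Answer: 7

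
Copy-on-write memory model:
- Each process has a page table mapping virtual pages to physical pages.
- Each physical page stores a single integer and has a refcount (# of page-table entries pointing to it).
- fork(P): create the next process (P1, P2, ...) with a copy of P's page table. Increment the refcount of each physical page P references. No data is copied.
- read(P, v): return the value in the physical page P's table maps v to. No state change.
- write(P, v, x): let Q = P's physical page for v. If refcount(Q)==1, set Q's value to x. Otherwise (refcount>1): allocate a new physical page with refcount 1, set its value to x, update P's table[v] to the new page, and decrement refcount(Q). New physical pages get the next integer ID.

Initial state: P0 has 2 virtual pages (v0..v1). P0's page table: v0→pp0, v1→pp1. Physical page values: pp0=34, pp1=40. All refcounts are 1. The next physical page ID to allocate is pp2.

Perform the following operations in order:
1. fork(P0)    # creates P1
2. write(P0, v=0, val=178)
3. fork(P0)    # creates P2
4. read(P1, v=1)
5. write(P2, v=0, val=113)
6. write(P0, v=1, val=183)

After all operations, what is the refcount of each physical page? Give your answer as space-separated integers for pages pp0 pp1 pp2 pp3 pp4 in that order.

Answer: 1 2 1 1 1

Derivation:
Op 1: fork(P0) -> P1. 2 ppages; refcounts: pp0:2 pp1:2
Op 2: write(P0, v0, 178). refcount(pp0)=2>1 -> COPY to pp2. 3 ppages; refcounts: pp0:1 pp1:2 pp2:1
Op 3: fork(P0) -> P2. 3 ppages; refcounts: pp0:1 pp1:3 pp2:2
Op 4: read(P1, v1) -> 40. No state change.
Op 5: write(P2, v0, 113). refcount(pp2)=2>1 -> COPY to pp3. 4 ppages; refcounts: pp0:1 pp1:3 pp2:1 pp3:1
Op 6: write(P0, v1, 183). refcount(pp1)=3>1 -> COPY to pp4. 5 ppages; refcounts: pp0:1 pp1:2 pp2:1 pp3:1 pp4:1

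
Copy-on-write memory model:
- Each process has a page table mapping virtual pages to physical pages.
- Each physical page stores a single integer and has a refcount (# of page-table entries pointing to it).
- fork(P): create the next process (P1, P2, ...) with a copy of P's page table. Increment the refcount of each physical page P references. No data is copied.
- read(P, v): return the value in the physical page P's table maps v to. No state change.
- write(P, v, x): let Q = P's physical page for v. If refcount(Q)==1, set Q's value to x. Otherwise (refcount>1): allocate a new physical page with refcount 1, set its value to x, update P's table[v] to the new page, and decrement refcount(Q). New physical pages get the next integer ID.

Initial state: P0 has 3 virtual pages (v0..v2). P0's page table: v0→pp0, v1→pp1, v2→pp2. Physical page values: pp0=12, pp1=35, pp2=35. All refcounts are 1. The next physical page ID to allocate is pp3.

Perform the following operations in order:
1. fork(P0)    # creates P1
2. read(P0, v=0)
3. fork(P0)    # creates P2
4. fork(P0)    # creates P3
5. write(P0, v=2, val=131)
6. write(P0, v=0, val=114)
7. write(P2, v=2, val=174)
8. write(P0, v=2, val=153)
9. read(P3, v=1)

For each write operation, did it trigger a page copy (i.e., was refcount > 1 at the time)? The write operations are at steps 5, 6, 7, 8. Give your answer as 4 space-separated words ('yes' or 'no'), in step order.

Op 1: fork(P0) -> P1. 3 ppages; refcounts: pp0:2 pp1:2 pp2:2
Op 2: read(P0, v0) -> 12. No state change.
Op 3: fork(P0) -> P2. 3 ppages; refcounts: pp0:3 pp1:3 pp2:3
Op 4: fork(P0) -> P3. 3 ppages; refcounts: pp0:4 pp1:4 pp2:4
Op 5: write(P0, v2, 131). refcount(pp2)=4>1 -> COPY to pp3. 4 ppages; refcounts: pp0:4 pp1:4 pp2:3 pp3:1
Op 6: write(P0, v0, 114). refcount(pp0)=4>1 -> COPY to pp4. 5 ppages; refcounts: pp0:3 pp1:4 pp2:3 pp3:1 pp4:1
Op 7: write(P2, v2, 174). refcount(pp2)=3>1 -> COPY to pp5. 6 ppages; refcounts: pp0:3 pp1:4 pp2:2 pp3:1 pp4:1 pp5:1
Op 8: write(P0, v2, 153). refcount(pp3)=1 -> write in place. 6 ppages; refcounts: pp0:3 pp1:4 pp2:2 pp3:1 pp4:1 pp5:1
Op 9: read(P3, v1) -> 35. No state change.

yes yes yes no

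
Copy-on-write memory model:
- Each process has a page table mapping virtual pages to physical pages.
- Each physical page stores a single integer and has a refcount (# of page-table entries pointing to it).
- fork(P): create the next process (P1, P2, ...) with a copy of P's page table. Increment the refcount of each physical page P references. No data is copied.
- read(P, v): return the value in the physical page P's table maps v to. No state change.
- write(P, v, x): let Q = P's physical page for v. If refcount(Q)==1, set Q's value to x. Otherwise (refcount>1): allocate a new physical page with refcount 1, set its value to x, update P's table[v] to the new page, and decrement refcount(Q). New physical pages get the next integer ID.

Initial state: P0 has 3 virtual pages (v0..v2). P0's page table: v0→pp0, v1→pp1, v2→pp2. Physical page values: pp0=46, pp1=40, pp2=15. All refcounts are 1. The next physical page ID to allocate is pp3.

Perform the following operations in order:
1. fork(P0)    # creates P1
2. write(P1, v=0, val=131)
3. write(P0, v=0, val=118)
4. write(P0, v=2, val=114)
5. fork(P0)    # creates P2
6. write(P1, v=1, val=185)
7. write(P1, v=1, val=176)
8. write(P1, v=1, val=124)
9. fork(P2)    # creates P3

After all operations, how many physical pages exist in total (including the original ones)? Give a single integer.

Answer: 6

Derivation:
Op 1: fork(P0) -> P1. 3 ppages; refcounts: pp0:2 pp1:2 pp2:2
Op 2: write(P1, v0, 131). refcount(pp0)=2>1 -> COPY to pp3. 4 ppages; refcounts: pp0:1 pp1:2 pp2:2 pp3:1
Op 3: write(P0, v0, 118). refcount(pp0)=1 -> write in place. 4 ppages; refcounts: pp0:1 pp1:2 pp2:2 pp3:1
Op 4: write(P0, v2, 114). refcount(pp2)=2>1 -> COPY to pp4. 5 ppages; refcounts: pp0:1 pp1:2 pp2:1 pp3:1 pp4:1
Op 5: fork(P0) -> P2. 5 ppages; refcounts: pp0:2 pp1:3 pp2:1 pp3:1 pp4:2
Op 6: write(P1, v1, 185). refcount(pp1)=3>1 -> COPY to pp5. 6 ppages; refcounts: pp0:2 pp1:2 pp2:1 pp3:1 pp4:2 pp5:1
Op 7: write(P1, v1, 176). refcount(pp5)=1 -> write in place. 6 ppages; refcounts: pp0:2 pp1:2 pp2:1 pp3:1 pp4:2 pp5:1
Op 8: write(P1, v1, 124). refcount(pp5)=1 -> write in place. 6 ppages; refcounts: pp0:2 pp1:2 pp2:1 pp3:1 pp4:2 pp5:1
Op 9: fork(P2) -> P3. 6 ppages; refcounts: pp0:3 pp1:3 pp2:1 pp3:1 pp4:3 pp5:1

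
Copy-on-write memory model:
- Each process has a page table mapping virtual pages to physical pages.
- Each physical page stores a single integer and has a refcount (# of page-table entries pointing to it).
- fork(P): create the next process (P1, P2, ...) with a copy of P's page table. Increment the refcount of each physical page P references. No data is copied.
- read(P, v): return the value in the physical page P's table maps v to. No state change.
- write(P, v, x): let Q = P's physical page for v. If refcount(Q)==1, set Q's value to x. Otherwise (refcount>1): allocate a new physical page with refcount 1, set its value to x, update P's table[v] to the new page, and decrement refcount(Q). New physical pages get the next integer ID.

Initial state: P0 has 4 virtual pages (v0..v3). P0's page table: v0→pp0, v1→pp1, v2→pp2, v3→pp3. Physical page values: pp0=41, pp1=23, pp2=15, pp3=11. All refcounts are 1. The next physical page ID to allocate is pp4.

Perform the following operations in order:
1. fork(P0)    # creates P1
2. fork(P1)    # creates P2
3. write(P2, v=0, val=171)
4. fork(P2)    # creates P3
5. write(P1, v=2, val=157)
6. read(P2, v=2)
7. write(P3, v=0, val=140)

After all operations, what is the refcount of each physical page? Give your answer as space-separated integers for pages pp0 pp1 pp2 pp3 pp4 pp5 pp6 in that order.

Answer: 2 4 3 4 1 1 1

Derivation:
Op 1: fork(P0) -> P1. 4 ppages; refcounts: pp0:2 pp1:2 pp2:2 pp3:2
Op 2: fork(P1) -> P2. 4 ppages; refcounts: pp0:3 pp1:3 pp2:3 pp3:3
Op 3: write(P2, v0, 171). refcount(pp0)=3>1 -> COPY to pp4. 5 ppages; refcounts: pp0:2 pp1:3 pp2:3 pp3:3 pp4:1
Op 4: fork(P2) -> P3. 5 ppages; refcounts: pp0:2 pp1:4 pp2:4 pp3:4 pp4:2
Op 5: write(P1, v2, 157). refcount(pp2)=4>1 -> COPY to pp5. 6 ppages; refcounts: pp0:2 pp1:4 pp2:3 pp3:4 pp4:2 pp5:1
Op 6: read(P2, v2) -> 15. No state change.
Op 7: write(P3, v0, 140). refcount(pp4)=2>1 -> COPY to pp6. 7 ppages; refcounts: pp0:2 pp1:4 pp2:3 pp3:4 pp4:1 pp5:1 pp6:1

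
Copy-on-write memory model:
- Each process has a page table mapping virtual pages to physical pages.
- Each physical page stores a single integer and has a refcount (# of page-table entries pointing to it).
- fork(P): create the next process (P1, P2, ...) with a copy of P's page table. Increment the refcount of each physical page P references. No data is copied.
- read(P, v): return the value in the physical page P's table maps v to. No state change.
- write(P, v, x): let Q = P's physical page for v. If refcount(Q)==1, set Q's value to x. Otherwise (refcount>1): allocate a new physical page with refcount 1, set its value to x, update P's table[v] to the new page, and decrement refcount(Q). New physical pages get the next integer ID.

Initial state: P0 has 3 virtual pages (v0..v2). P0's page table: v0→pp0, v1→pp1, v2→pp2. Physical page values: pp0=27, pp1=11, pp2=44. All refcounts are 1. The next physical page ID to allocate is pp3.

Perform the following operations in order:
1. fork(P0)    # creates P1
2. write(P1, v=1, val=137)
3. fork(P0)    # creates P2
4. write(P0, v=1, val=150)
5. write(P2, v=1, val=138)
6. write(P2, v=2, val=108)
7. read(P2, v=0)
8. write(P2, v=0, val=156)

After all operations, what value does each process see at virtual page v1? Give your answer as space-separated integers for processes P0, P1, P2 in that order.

Op 1: fork(P0) -> P1. 3 ppages; refcounts: pp0:2 pp1:2 pp2:2
Op 2: write(P1, v1, 137). refcount(pp1)=2>1 -> COPY to pp3. 4 ppages; refcounts: pp0:2 pp1:1 pp2:2 pp3:1
Op 3: fork(P0) -> P2. 4 ppages; refcounts: pp0:3 pp1:2 pp2:3 pp3:1
Op 4: write(P0, v1, 150). refcount(pp1)=2>1 -> COPY to pp4. 5 ppages; refcounts: pp0:3 pp1:1 pp2:3 pp3:1 pp4:1
Op 5: write(P2, v1, 138). refcount(pp1)=1 -> write in place. 5 ppages; refcounts: pp0:3 pp1:1 pp2:3 pp3:1 pp4:1
Op 6: write(P2, v2, 108). refcount(pp2)=3>1 -> COPY to pp5. 6 ppages; refcounts: pp0:3 pp1:1 pp2:2 pp3:1 pp4:1 pp5:1
Op 7: read(P2, v0) -> 27. No state change.
Op 8: write(P2, v0, 156). refcount(pp0)=3>1 -> COPY to pp6. 7 ppages; refcounts: pp0:2 pp1:1 pp2:2 pp3:1 pp4:1 pp5:1 pp6:1
P0: v1 -> pp4 = 150
P1: v1 -> pp3 = 137
P2: v1 -> pp1 = 138

Answer: 150 137 138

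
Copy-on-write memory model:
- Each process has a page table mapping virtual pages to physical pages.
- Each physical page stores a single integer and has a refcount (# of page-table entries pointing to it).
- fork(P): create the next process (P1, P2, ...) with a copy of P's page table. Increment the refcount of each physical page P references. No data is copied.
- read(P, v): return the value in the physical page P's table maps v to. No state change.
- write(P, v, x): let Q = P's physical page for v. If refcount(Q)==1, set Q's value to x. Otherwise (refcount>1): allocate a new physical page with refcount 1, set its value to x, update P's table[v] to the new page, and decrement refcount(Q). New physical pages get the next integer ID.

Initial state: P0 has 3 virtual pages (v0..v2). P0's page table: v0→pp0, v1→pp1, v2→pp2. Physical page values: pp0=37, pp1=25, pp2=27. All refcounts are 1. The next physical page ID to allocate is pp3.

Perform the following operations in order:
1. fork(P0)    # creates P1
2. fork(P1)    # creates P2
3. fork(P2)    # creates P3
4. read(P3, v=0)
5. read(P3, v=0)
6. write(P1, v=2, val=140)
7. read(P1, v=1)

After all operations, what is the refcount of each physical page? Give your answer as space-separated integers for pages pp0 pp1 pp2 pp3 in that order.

Answer: 4 4 3 1

Derivation:
Op 1: fork(P0) -> P1. 3 ppages; refcounts: pp0:2 pp1:2 pp2:2
Op 2: fork(P1) -> P2. 3 ppages; refcounts: pp0:3 pp1:3 pp2:3
Op 3: fork(P2) -> P3. 3 ppages; refcounts: pp0:4 pp1:4 pp2:4
Op 4: read(P3, v0) -> 37. No state change.
Op 5: read(P3, v0) -> 37. No state change.
Op 6: write(P1, v2, 140). refcount(pp2)=4>1 -> COPY to pp3. 4 ppages; refcounts: pp0:4 pp1:4 pp2:3 pp3:1
Op 7: read(P1, v1) -> 25. No state change.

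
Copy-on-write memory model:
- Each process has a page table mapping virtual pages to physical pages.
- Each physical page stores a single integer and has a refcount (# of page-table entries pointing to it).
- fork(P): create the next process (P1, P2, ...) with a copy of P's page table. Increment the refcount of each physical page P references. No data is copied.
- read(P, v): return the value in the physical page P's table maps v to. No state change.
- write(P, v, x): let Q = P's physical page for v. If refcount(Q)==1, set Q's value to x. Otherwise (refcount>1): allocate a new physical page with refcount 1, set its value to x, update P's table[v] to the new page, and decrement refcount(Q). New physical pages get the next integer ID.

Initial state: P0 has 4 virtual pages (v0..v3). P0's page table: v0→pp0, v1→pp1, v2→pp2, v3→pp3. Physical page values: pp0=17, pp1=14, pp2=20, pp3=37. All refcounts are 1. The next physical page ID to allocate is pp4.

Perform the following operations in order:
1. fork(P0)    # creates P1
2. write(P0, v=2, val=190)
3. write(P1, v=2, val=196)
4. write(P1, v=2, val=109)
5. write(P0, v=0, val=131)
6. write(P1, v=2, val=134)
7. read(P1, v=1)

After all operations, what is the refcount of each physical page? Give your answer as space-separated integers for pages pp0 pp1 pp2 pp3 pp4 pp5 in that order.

Op 1: fork(P0) -> P1. 4 ppages; refcounts: pp0:2 pp1:2 pp2:2 pp3:2
Op 2: write(P0, v2, 190). refcount(pp2)=2>1 -> COPY to pp4. 5 ppages; refcounts: pp0:2 pp1:2 pp2:1 pp3:2 pp4:1
Op 3: write(P1, v2, 196). refcount(pp2)=1 -> write in place. 5 ppages; refcounts: pp0:2 pp1:2 pp2:1 pp3:2 pp4:1
Op 4: write(P1, v2, 109). refcount(pp2)=1 -> write in place. 5 ppages; refcounts: pp0:2 pp1:2 pp2:1 pp3:2 pp4:1
Op 5: write(P0, v0, 131). refcount(pp0)=2>1 -> COPY to pp5. 6 ppages; refcounts: pp0:1 pp1:2 pp2:1 pp3:2 pp4:1 pp5:1
Op 6: write(P1, v2, 134). refcount(pp2)=1 -> write in place. 6 ppages; refcounts: pp0:1 pp1:2 pp2:1 pp3:2 pp4:1 pp5:1
Op 7: read(P1, v1) -> 14. No state change.

Answer: 1 2 1 2 1 1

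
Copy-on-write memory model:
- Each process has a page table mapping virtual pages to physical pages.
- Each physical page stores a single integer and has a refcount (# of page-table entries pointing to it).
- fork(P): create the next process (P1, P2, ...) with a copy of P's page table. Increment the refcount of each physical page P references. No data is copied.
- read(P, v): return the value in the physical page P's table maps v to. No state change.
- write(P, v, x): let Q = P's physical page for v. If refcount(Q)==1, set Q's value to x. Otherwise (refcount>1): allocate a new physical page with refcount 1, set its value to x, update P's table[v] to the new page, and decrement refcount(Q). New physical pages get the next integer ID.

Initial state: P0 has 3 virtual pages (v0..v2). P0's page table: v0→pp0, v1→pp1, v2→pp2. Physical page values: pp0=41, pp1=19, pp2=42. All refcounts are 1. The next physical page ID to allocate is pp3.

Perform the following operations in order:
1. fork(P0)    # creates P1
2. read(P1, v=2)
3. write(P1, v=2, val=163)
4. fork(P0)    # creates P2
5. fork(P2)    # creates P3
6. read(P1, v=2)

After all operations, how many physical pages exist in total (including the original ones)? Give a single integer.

Op 1: fork(P0) -> P1. 3 ppages; refcounts: pp0:2 pp1:2 pp2:2
Op 2: read(P1, v2) -> 42. No state change.
Op 3: write(P1, v2, 163). refcount(pp2)=2>1 -> COPY to pp3. 4 ppages; refcounts: pp0:2 pp1:2 pp2:1 pp3:1
Op 4: fork(P0) -> P2. 4 ppages; refcounts: pp0:3 pp1:3 pp2:2 pp3:1
Op 5: fork(P2) -> P3. 4 ppages; refcounts: pp0:4 pp1:4 pp2:3 pp3:1
Op 6: read(P1, v2) -> 163. No state change.

Answer: 4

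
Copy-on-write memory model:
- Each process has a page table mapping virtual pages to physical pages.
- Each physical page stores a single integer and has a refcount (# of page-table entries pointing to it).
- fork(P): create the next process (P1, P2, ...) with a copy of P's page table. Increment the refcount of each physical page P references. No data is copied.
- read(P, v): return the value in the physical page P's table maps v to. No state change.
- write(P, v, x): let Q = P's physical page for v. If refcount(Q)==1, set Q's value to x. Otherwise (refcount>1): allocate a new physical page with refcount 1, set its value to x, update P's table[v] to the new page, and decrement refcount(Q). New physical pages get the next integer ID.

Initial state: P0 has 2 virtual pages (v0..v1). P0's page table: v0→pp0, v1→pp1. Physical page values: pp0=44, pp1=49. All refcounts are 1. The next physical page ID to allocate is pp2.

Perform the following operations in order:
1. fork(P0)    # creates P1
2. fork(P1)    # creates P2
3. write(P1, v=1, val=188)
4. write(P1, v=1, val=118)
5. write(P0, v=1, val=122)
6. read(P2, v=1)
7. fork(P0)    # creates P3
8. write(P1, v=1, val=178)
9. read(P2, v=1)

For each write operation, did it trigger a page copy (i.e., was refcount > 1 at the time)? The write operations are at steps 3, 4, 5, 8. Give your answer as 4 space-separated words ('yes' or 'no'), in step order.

Op 1: fork(P0) -> P1. 2 ppages; refcounts: pp0:2 pp1:2
Op 2: fork(P1) -> P2. 2 ppages; refcounts: pp0:3 pp1:3
Op 3: write(P1, v1, 188). refcount(pp1)=3>1 -> COPY to pp2. 3 ppages; refcounts: pp0:3 pp1:2 pp2:1
Op 4: write(P1, v1, 118). refcount(pp2)=1 -> write in place. 3 ppages; refcounts: pp0:3 pp1:2 pp2:1
Op 5: write(P0, v1, 122). refcount(pp1)=2>1 -> COPY to pp3. 4 ppages; refcounts: pp0:3 pp1:1 pp2:1 pp3:1
Op 6: read(P2, v1) -> 49. No state change.
Op 7: fork(P0) -> P3. 4 ppages; refcounts: pp0:4 pp1:1 pp2:1 pp3:2
Op 8: write(P1, v1, 178). refcount(pp2)=1 -> write in place. 4 ppages; refcounts: pp0:4 pp1:1 pp2:1 pp3:2
Op 9: read(P2, v1) -> 49. No state change.

yes no yes no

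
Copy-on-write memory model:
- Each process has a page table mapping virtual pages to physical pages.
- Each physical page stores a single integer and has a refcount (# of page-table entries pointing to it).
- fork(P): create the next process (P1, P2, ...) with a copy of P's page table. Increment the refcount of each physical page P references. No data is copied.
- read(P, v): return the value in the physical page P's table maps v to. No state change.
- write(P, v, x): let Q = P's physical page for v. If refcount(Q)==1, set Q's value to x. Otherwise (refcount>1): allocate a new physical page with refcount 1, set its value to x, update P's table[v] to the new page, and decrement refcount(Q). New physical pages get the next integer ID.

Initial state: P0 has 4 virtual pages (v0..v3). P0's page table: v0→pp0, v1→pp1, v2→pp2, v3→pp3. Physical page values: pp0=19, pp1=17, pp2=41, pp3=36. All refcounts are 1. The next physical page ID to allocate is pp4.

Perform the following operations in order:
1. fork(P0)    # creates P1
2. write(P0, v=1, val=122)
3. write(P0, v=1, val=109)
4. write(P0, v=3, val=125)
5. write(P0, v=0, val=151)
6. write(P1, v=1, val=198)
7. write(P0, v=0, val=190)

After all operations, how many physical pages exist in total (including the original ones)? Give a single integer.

Answer: 7

Derivation:
Op 1: fork(P0) -> P1. 4 ppages; refcounts: pp0:2 pp1:2 pp2:2 pp3:2
Op 2: write(P0, v1, 122). refcount(pp1)=2>1 -> COPY to pp4. 5 ppages; refcounts: pp0:2 pp1:1 pp2:2 pp3:2 pp4:1
Op 3: write(P0, v1, 109). refcount(pp4)=1 -> write in place. 5 ppages; refcounts: pp0:2 pp1:1 pp2:2 pp3:2 pp4:1
Op 4: write(P0, v3, 125). refcount(pp3)=2>1 -> COPY to pp5. 6 ppages; refcounts: pp0:2 pp1:1 pp2:2 pp3:1 pp4:1 pp5:1
Op 5: write(P0, v0, 151). refcount(pp0)=2>1 -> COPY to pp6. 7 ppages; refcounts: pp0:1 pp1:1 pp2:2 pp3:1 pp4:1 pp5:1 pp6:1
Op 6: write(P1, v1, 198). refcount(pp1)=1 -> write in place. 7 ppages; refcounts: pp0:1 pp1:1 pp2:2 pp3:1 pp4:1 pp5:1 pp6:1
Op 7: write(P0, v0, 190). refcount(pp6)=1 -> write in place. 7 ppages; refcounts: pp0:1 pp1:1 pp2:2 pp3:1 pp4:1 pp5:1 pp6:1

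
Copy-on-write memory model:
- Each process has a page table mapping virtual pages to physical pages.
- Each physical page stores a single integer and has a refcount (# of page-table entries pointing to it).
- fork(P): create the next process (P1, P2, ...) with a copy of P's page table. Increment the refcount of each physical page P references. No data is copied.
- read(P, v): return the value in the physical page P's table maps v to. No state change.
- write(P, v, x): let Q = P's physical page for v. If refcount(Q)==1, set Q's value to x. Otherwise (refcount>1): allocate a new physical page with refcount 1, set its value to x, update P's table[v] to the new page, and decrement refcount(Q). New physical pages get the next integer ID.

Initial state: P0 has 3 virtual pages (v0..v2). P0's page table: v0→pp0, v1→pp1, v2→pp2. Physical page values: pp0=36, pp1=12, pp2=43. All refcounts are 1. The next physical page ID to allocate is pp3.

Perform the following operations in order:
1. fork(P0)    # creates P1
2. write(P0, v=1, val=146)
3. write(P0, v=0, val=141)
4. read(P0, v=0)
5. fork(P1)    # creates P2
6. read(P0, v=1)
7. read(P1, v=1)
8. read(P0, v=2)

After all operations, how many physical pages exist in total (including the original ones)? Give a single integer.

Op 1: fork(P0) -> P1. 3 ppages; refcounts: pp0:2 pp1:2 pp2:2
Op 2: write(P0, v1, 146). refcount(pp1)=2>1 -> COPY to pp3. 4 ppages; refcounts: pp0:2 pp1:1 pp2:2 pp3:1
Op 3: write(P0, v0, 141). refcount(pp0)=2>1 -> COPY to pp4. 5 ppages; refcounts: pp0:1 pp1:1 pp2:2 pp3:1 pp4:1
Op 4: read(P0, v0) -> 141. No state change.
Op 5: fork(P1) -> P2. 5 ppages; refcounts: pp0:2 pp1:2 pp2:3 pp3:1 pp4:1
Op 6: read(P0, v1) -> 146. No state change.
Op 7: read(P1, v1) -> 12. No state change.
Op 8: read(P0, v2) -> 43. No state change.

Answer: 5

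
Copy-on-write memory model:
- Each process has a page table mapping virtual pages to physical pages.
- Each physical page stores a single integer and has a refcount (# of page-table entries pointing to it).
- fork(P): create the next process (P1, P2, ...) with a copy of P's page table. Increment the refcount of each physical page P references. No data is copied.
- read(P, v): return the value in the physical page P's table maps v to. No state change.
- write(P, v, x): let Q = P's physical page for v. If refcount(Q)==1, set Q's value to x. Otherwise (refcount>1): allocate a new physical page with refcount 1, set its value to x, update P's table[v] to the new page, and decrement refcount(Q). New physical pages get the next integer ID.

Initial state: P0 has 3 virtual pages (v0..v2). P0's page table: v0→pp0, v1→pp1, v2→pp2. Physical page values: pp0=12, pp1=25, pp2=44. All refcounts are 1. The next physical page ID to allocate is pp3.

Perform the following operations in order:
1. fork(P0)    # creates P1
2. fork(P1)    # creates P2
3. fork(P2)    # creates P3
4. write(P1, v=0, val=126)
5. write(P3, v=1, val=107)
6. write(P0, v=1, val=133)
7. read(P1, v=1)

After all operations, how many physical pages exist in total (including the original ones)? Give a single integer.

Op 1: fork(P0) -> P1. 3 ppages; refcounts: pp0:2 pp1:2 pp2:2
Op 2: fork(P1) -> P2. 3 ppages; refcounts: pp0:3 pp1:3 pp2:3
Op 3: fork(P2) -> P3. 3 ppages; refcounts: pp0:4 pp1:4 pp2:4
Op 4: write(P1, v0, 126). refcount(pp0)=4>1 -> COPY to pp3. 4 ppages; refcounts: pp0:3 pp1:4 pp2:4 pp3:1
Op 5: write(P3, v1, 107). refcount(pp1)=4>1 -> COPY to pp4. 5 ppages; refcounts: pp0:3 pp1:3 pp2:4 pp3:1 pp4:1
Op 6: write(P0, v1, 133). refcount(pp1)=3>1 -> COPY to pp5. 6 ppages; refcounts: pp0:3 pp1:2 pp2:4 pp3:1 pp4:1 pp5:1
Op 7: read(P1, v1) -> 25. No state change.

Answer: 6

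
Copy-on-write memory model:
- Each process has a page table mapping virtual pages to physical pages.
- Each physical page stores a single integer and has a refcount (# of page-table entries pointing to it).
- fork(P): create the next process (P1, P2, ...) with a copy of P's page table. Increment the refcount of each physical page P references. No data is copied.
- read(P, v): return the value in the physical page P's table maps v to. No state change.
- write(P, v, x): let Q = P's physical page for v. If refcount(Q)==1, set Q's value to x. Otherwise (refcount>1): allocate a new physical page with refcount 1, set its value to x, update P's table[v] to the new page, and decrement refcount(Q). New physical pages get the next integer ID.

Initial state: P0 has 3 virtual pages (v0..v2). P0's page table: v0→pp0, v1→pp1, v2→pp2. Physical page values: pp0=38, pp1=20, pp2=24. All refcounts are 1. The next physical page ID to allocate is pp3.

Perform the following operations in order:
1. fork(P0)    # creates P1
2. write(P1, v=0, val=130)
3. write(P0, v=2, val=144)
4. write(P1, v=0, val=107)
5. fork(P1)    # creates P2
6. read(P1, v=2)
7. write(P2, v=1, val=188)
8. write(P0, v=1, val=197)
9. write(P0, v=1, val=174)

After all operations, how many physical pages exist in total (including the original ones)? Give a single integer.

Answer: 7

Derivation:
Op 1: fork(P0) -> P1. 3 ppages; refcounts: pp0:2 pp1:2 pp2:2
Op 2: write(P1, v0, 130). refcount(pp0)=2>1 -> COPY to pp3. 4 ppages; refcounts: pp0:1 pp1:2 pp2:2 pp3:1
Op 3: write(P0, v2, 144). refcount(pp2)=2>1 -> COPY to pp4. 5 ppages; refcounts: pp0:1 pp1:2 pp2:1 pp3:1 pp4:1
Op 4: write(P1, v0, 107). refcount(pp3)=1 -> write in place. 5 ppages; refcounts: pp0:1 pp1:2 pp2:1 pp3:1 pp4:1
Op 5: fork(P1) -> P2. 5 ppages; refcounts: pp0:1 pp1:3 pp2:2 pp3:2 pp4:1
Op 6: read(P1, v2) -> 24. No state change.
Op 7: write(P2, v1, 188). refcount(pp1)=3>1 -> COPY to pp5. 6 ppages; refcounts: pp0:1 pp1:2 pp2:2 pp3:2 pp4:1 pp5:1
Op 8: write(P0, v1, 197). refcount(pp1)=2>1 -> COPY to pp6. 7 ppages; refcounts: pp0:1 pp1:1 pp2:2 pp3:2 pp4:1 pp5:1 pp6:1
Op 9: write(P0, v1, 174). refcount(pp6)=1 -> write in place. 7 ppages; refcounts: pp0:1 pp1:1 pp2:2 pp3:2 pp4:1 pp5:1 pp6:1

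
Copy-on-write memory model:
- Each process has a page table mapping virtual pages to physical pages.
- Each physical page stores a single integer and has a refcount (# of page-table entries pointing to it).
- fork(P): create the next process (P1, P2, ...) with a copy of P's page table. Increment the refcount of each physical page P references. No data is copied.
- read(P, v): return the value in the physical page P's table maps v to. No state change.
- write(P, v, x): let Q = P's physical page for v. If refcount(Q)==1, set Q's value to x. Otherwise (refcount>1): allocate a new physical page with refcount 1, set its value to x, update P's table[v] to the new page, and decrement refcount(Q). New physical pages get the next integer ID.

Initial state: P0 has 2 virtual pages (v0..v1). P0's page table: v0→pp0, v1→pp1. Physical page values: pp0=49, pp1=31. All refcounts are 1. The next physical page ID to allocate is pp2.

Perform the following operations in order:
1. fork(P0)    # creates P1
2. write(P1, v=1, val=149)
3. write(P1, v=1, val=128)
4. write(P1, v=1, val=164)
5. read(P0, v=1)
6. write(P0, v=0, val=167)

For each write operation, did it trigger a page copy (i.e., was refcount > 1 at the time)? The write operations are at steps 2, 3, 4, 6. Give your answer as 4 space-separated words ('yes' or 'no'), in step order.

Op 1: fork(P0) -> P1. 2 ppages; refcounts: pp0:2 pp1:2
Op 2: write(P1, v1, 149). refcount(pp1)=2>1 -> COPY to pp2. 3 ppages; refcounts: pp0:2 pp1:1 pp2:1
Op 3: write(P1, v1, 128). refcount(pp2)=1 -> write in place. 3 ppages; refcounts: pp0:2 pp1:1 pp2:1
Op 4: write(P1, v1, 164). refcount(pp2)=1 -> write in place. 3 ppages; refcounts: pp0:2 pp1:1 pp2:1
Op 5: read(P0, v1) -> 31. No state change.
Op 6: write(P0, v0, 167). refcount(pp0)=2>1 -> COPY to pp3. 4 ppages; refcounts: pp0:1 pp1:1 pp2:1 pp3:1

yes no no yes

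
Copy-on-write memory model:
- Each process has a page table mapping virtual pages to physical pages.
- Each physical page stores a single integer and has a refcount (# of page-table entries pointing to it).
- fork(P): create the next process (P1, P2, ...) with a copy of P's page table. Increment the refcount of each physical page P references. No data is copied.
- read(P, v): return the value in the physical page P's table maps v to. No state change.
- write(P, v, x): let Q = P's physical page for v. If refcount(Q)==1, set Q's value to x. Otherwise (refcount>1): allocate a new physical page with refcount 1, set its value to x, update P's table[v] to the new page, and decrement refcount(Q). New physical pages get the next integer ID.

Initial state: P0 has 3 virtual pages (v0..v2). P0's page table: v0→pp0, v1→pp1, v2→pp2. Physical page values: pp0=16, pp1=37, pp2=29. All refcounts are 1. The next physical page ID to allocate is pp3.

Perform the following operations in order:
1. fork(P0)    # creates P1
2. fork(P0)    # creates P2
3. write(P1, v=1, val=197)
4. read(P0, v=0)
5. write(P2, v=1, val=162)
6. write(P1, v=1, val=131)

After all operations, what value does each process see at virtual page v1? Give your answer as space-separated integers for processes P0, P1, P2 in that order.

Answer: 37 131 162

Derivation:
Op 1: fork(P0) -> P1. 3 ppages; refcounts: pp0:2 pp1:2 pp2:2
Op 2: fork(P0) -> P2. 3 ppages; refcounts: pp0:3 pp1:3 pp2:3
Op 3: write(P1, v1, 197). refcount(pp1)=3>1 -> COPY to pp3. 4 ppages; refcounts: pp0:3 pp1:2 pp2:3 pp3:1
Op 4: read(P0, v0) -> 16. No state change.
Op 5: write(P2, v1, 162). refcount(pp1)=2>1 -> COPY to pp4. 5 ppages; refcounts: pp0:3 pp1:1 pp2:3 pp3:1 pp4:1
Op 6: write(P1, v1, 131). refcount(pp3)=1 -> write in place. 5 ppages; refcounts: pp0:3 pp1:1 pp2:3 pp3:1 pp4:1
P0: v1 -> pp1 = 37
P1: v1 -> pp3 = 131
P2: v1 -> pp4 = 162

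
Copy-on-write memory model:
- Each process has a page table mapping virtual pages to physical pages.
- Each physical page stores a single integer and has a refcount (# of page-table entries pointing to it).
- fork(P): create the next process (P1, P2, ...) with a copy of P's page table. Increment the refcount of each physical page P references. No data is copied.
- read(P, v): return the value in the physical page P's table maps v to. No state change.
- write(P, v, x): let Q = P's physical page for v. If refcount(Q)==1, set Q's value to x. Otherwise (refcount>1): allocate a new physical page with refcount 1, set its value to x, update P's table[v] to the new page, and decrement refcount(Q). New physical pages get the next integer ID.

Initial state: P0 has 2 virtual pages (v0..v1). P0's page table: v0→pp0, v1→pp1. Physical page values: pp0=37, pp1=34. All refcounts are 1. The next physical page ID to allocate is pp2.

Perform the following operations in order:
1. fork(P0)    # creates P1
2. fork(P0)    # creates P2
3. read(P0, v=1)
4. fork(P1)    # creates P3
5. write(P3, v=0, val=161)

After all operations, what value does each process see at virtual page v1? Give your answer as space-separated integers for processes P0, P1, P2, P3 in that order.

Answer: 34 34 34 34

Derivation:
Op 1: fork(P0) -> P1. 2 ppages; refcounts: pp0:2 pp1:2
Op 2: fork(P0) -> P2. 2 ppages; refcounts: pp0:3 pp1:3
Op 3: read(P0, v1) -> 34. No state change.
Op 4: fork(P1) -> P3. 2 ppages; refcounts: pp0:4 pp1:4
Op 5: write(P3, v0, 161). refcount(pp0)=4>1 -> COPY to pp2. 3 ppages; refcounts: pp0:3 pp1:4 pp2:1
P0: v1 -> pp1 = 34
P1: v1 -> pp1 = 34
P2: v1 -> pp1 = 34
P3: v1 -> pp1 = 34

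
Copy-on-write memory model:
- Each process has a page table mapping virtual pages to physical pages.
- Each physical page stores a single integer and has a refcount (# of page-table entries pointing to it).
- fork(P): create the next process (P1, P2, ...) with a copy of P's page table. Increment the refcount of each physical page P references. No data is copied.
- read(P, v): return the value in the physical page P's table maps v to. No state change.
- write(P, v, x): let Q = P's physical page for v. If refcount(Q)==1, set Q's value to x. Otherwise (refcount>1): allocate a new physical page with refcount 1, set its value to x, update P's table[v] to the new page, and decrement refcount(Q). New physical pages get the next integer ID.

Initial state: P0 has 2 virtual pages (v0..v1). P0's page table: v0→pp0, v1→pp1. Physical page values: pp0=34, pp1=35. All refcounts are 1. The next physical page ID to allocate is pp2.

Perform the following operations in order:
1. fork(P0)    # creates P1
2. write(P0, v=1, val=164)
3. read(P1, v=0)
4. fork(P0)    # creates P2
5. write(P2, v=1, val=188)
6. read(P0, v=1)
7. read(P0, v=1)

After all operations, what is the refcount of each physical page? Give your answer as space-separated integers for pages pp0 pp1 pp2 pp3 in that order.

Op 1: fork(P0) -> P1. 2 ppages; refcounts: pp0:2 pp1:2
Op 2: write(P0, v1, 164). refcount(pp1)=2>1 -> COPY to pp2. 3 ppages; refcounts: pp0:2 pp1:1 pp2:1
Op 3: read(P1, v0) -> 34. No state change.
Op 4: fork(P0) -> P2. 3 ppages; refcounts: pp0:3 pp1:1 pp2:2
Op 5: write(P2, v1, 188). refcount(pp2)=2>1 -> COPY to pp3. 4 ppages; refcounts: pp0:3 pp1:1 pp2:1 pp3:1
Op 6: read(P0, v1) -> 164. No state change.
Op 7: read(P0, v1) -> 164. No state change.

Answer: 3 1 1 1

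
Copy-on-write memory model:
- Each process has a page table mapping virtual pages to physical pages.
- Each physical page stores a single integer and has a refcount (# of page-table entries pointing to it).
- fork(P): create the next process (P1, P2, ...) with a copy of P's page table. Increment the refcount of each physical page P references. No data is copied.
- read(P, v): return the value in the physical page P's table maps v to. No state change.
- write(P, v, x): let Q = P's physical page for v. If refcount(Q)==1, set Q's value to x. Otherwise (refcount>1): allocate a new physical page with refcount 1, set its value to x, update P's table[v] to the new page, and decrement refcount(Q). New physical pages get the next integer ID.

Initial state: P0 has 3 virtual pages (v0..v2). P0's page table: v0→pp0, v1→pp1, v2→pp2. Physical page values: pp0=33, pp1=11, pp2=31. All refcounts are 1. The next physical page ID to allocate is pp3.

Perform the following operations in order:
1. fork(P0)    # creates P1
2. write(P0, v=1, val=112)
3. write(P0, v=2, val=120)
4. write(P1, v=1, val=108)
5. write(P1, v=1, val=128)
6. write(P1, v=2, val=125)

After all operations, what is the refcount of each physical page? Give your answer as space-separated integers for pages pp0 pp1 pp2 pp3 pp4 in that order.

Op 1: fork(P0) -> P1. 3 ppages; refcounts: pp0:2 pp1:2 pp2:2
Op 2: write(P0, v1, 112). refcount(pp1)=2>1 -> COPY to pp3. 4 ppages; refcounts: pp0:2 pp1:1 pp2:2 pp3:1
Op 3: write(P0, v2, 120). refcount(pp2)=2>1 -> COPY to pp4. 5 ppages; refcounts: pp0:2 pp1:1 pp2:1 pp3:1 pp4:1
Op 4: write(P1, v1, 108). refcount(pp1)=1 -> write in place. 5 ppages; refcounts: pp0:2 pp1:1 pp2:1 pp3:1 pp4:1
Op 5: write(P1, v1, 128). refcount(pp1)=1 -> write in place. 5 ppages; refcounts: pp0:2 pp1:1 pp2:1 pp3:1 pp4:1
Op 6: write(P1, v2, 125). refcount(pp2)=1 -> write in place. 5 ppages; refcounts: pp0:2 pp1:1 pp2:1 pp3:1 pp4:1

Answer: 2 1 1 1 1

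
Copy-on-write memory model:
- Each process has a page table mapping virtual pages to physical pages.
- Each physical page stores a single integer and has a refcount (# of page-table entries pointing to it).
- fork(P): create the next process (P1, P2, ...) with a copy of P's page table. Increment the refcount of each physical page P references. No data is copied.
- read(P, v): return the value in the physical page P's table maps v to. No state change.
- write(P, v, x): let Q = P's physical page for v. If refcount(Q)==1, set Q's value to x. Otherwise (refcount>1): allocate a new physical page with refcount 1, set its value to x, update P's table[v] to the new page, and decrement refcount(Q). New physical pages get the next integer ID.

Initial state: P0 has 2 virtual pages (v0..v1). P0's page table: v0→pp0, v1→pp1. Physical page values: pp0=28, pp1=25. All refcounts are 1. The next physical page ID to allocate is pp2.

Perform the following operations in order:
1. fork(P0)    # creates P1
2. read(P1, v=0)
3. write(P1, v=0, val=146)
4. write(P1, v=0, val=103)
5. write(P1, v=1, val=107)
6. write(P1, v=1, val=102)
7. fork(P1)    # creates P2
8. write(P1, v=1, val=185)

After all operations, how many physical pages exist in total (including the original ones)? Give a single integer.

Op 1: fork(P0) -> P1. 2 ppages; refcounts: pp0:2 pp1:2
Op 2: read(P1, v0) -> 28. No state change.
Op 3: write(P1, v0, 146). refcount(pp0)=2>1 -> COPY to pp2. 3 ppages; refcounts: pp0:1 pp1:2 pp2:1
Op 4: write(P1, v0, 103). refcount(pp2)=1 -> write in place. 3 ppages; refcounts: pp0:1 pp1:2 pp2:1
Op 5: write(P1, v1, 107). refcount(pp1)=2>1 -> COPY to pp3. 4 ppages; refcounts: pp0:1 pp1:1 pp2:1 pp3:1
Op 6: write(P1, v1, 102). refcount(pp3)=1 -> write in place. 4 ppages; refcounts: pp0:1 pp1:1 pp2:1 pp3:1
Op 7: fork(P1) -> P2. 4 ppages; refcounts: pp0:1 pp1:1 pp2:2 pp3:2
Op 8: write(P1, v1, 185). refcount(pp3)=2>1 -> COPY to pp4. 5 ppages; refcounts: pp0:1 pp1:1 pp2:2 pp3:1 pp4:1

Answer: 5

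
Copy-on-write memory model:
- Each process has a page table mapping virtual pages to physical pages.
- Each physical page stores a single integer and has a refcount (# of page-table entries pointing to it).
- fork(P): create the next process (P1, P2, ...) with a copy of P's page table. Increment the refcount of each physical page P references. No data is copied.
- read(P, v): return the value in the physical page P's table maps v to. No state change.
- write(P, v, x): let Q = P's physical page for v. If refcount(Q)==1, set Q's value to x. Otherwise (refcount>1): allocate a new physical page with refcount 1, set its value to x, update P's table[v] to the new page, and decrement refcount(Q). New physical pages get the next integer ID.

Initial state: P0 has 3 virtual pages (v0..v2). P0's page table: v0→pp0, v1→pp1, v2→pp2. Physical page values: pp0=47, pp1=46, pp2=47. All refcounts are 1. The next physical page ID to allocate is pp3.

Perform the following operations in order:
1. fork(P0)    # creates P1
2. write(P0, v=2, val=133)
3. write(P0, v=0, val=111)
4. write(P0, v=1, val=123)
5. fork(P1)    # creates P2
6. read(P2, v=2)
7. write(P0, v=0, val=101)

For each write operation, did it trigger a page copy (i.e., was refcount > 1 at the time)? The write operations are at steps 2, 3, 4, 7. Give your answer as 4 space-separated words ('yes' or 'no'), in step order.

Op 1: fork(P0) -> P1. 3 ppages; refcounts: pp0:2 pp1:2 pp2:2
Op 2: write(P0, v2, 133). refcount(pp2)=2>1 -> COPY to pp3. 4 ppages; refcounts: pp0:2 pp1:2 pp2:1 pp3:1
Op 3: write(P0, v0, 111). refcount(pp0)=2>1 -> COPY to pp4. 5 ppages; refcounts: pp0:1 pp1:2 pp2:1 pp3:1 pp4:1
Op 4: write(P0, v1, 123). refcount(pp1)=2>1 -> COPY to pp5. 6 ppages; refcounts: pp0:1 pp1:1 pp2:1 pp3:1 pp4:1 pp5:1
Op 5: fork(P1) -> P2. 6 ppages; refcounts: pp0:2 pp1:2 pp2:2 pp3:1 pp4:1 pp5:1
Op 6: read(P2, v2) -> 47. No state change.
Op 7: write(P0, v0, 101). refcount(pp4)=1 -> write in place. 6 ppages; refcounts: pp0:2 pp1:2 pp2:2 pp3:1 pp4:1 pp5:1

yes yes yes no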